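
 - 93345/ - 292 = 93345/292 = 319.67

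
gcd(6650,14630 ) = 1330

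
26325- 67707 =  - 41382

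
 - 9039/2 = -9039/2 = -4519.50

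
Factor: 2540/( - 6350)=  - 2^1*5^( - 1) = - 2/5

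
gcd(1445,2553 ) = 1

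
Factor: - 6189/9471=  -2063/3157 = - 7^( - 1 )*11^( - 1)*41^ (-1)*2063^1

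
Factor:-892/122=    - 446/61 = - 2^1 * 61^(-1)*223^1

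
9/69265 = 9/69265 =0.00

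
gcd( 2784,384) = 96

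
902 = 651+251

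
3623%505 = 88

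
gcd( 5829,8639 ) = 1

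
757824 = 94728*8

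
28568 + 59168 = 87736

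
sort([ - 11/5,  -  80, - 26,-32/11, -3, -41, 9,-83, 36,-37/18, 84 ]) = [ - 83, - 80, - 41,  -  26, - 3,-32/11,  -  11/5,  -  37/18,9,36, 84 ] 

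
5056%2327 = 402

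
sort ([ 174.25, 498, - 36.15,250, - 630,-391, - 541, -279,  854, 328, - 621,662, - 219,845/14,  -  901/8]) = [  -  630,-621, - 541, - 391,- 279 , - 219, - 901/8, - 36.15, 845/14,174.25, 250,328,498,  662,854]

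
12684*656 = 8320704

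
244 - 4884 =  - 4640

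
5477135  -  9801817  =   - 4324682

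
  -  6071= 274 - 6345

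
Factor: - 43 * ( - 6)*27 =6966 =2^1 * 3^4*43^1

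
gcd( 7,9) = 1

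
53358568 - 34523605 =18834963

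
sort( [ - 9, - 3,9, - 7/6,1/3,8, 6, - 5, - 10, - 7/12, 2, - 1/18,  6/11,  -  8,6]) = [ - 10, - 9, - 8, - 5, - 3, - 7/6,-7/12, - 1/18 , 1/3, 6/11,  2, 6,6,8,  9 ]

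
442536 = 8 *55317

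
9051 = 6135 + 2916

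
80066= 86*931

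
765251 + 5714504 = 6479755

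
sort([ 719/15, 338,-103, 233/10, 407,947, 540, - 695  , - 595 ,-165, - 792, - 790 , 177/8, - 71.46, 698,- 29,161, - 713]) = [ - 792, - 790 , - 713, - 695,-595, - 165, - 103, - 71.46, - 29, 177/8  ,  233/10, 719/15, 161,  338 , 407, 540, 698,947] 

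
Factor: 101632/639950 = 2^7*5^( - 2)*397^1*12799^ ( - 1)=50816/319975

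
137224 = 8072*17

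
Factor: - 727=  - 727^1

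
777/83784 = 259/27928= 0.01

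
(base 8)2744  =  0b10111100100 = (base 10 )1508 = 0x5e4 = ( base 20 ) 3F8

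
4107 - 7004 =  -2897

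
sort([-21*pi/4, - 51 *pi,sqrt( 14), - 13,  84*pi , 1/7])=[ - 51*pi, - 21 *pi/4, - 13, 1/7, sqrt( 14 ), 84 *pi]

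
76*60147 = 4571172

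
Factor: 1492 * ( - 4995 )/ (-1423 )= 7452540/1423 = 2^2*3^3*5^1*37^1*373^1*1423^( - 1) 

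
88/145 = 88/145 = 0.61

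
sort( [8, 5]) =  [ 5,8] 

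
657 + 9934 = 10591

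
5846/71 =82  +  24/71 = 82.34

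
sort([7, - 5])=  [ - 5, 7]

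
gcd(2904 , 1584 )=264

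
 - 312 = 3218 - 3530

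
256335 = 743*345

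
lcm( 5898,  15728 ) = 47184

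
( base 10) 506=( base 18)1a2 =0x1fa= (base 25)k6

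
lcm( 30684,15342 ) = 30684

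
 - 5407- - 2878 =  - 2529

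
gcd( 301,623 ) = 7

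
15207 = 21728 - 6521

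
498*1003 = 499494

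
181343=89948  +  91395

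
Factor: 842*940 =791480= 2^3*5^1*47^1*421^1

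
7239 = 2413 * 3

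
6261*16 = 100176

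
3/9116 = 3/9116 = 0.00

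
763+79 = 842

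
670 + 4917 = 5587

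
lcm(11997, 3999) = 11997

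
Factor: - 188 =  - 2^2*47^1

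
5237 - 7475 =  -2238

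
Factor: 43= 43^1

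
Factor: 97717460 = 2^2 *5^1*353^1*13841^1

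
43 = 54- 11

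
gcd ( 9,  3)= 3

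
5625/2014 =5625/2014 = 2.79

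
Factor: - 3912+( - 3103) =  - 7015 = -  5^1*23^1*61^1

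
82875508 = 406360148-323484640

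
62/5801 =62/5801= 0.01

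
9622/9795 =9622/9795 = 0.98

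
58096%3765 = 1621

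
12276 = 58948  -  46672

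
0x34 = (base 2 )110100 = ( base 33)1j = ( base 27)1p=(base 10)52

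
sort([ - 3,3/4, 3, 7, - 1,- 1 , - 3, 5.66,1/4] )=[ - 3, - 3, -1, - 1, 1/4, 3/4, 3 , 5.66,7]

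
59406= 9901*6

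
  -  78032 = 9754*( - 8)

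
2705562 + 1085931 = 3791493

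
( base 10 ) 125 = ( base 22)5f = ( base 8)175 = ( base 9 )148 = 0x7D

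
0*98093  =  0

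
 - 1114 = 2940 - 4054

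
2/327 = 2/327 = 0.01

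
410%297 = 113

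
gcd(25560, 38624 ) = 568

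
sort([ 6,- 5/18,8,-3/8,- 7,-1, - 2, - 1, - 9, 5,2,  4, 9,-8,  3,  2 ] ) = [ - 9, - 8,  -  7,  -  2 , - 1,  -  1, - 3/8, - 5/18,2 , 2,3, 4 , 5 , 6,8,9 ] 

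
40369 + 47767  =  88136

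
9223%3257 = 2709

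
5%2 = 1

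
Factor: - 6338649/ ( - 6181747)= 3^1*11^(  -  1 )* 13^(-1 )*139^( - 1) * 311^(- 1)*347^1*6089^1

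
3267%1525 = 217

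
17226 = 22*783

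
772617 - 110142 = 662475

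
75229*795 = 59807055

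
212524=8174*26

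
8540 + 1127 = 9667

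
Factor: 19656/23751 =2^3*3^1*29^( - 1 ) = 24/29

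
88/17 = 88/17 = 5.18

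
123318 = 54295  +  69023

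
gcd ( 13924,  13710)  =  2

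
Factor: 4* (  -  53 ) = - 2^2*53^1=- 212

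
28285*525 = 14849625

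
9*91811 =826299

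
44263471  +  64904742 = 109168213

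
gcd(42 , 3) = 3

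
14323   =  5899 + 8424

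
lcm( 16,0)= 0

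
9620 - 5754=3866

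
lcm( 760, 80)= 1520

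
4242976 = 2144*1979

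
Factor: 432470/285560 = 2^(-2) * 11^( - 2)* 733^1 = 733/484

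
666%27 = 18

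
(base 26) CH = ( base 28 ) BL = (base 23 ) E7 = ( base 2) 101001001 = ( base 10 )329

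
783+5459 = 6242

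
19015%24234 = 19015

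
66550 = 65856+694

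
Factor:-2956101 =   -  3^1*79^1 * 12473^1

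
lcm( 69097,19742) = 138194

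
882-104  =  778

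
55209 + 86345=141554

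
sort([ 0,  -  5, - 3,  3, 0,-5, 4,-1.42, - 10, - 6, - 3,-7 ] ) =[-10,-7,  -  6,-5, - 5,-3, - 3,  -  1.42, 0 , 0, 3, 4 ]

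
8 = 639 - 631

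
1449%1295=154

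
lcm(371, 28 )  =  1484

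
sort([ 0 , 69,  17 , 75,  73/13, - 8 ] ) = [ - 8 , 0,73/13, 17, 69 , 75 ] 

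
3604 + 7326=10930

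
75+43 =118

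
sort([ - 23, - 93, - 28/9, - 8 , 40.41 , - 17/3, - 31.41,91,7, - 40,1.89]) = [ - 93,-40, -31.41, - 23, - 8,-17/3, - 28/9, 1.89,7, 40.41, 91]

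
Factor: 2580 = 2^2*3^1*5^1 *43^1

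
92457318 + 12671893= 105129211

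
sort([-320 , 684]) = [ - 320,684]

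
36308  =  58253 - 21945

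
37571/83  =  37571/83 =452.66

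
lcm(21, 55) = 1155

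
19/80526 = 19/80526 = 0.00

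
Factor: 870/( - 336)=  - 2^ ( - 3 )*5^1 * 7^(-1 )* 29^1 =-145/56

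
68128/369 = 68128/369 = 184.63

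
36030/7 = 36030/7 = 5147.14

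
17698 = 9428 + 8270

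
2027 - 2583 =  - 556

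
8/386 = 4/193=0.02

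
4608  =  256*18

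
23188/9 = 23188/9=2576.44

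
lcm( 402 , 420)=28140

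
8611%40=11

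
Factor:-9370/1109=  - 2^1*5^1*937^1 * 1109^ (-1)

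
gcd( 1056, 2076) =12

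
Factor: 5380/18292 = 5/17 = 5^1*17^( - 1 )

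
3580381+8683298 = 12263679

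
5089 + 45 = 5134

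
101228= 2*50614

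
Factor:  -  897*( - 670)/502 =3^1* 5^1 *13^1*23^1*67^1 * 251^( - 1 ) = 300495/251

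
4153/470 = 8+393/470= 8.84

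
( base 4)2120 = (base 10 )152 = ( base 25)62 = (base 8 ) 230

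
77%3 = 2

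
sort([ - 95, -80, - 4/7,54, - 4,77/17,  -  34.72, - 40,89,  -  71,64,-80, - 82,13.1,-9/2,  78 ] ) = [ - 95, - 82,- 80, - 80,- 71,  -  40 ,  -  34.72,  -  9/2,- 4 ,  -  4/7,  77/17,13.1,54, 64,78,89]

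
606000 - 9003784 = - 8397784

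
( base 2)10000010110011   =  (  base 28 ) AIR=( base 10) 8371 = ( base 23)FIM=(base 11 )6320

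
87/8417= 87/8417  =  0.01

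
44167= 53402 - 9235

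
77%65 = 12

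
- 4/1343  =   - 4/1343 =- 0.00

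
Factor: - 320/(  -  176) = 20/11=2^2*5^1 * 11^( - 1) 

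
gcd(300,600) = 300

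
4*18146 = 72584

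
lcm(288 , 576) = 576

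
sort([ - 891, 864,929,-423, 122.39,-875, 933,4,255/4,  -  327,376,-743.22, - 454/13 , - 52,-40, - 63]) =[  -  891, - 875, - 743.22,-423,-327,-63,  -  52,-40, - 454/13, 4, 255/4, 122.39, 376, 864, 929,933]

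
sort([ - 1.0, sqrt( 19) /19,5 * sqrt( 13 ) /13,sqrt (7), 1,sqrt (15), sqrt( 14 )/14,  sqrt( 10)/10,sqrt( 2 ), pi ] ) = [ - 1.0, sqrt ( 19) /19,  sqrt( 14 ) /14, sqrt(10 )/10, 1,  5* sqrt( 13 )/13, sqrt( 2), sqrt( 7 )  ,  pi,  sqrt(15) ]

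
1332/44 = 30 + 3/11 = 30.27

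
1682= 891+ 791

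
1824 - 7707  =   - 5883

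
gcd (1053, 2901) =3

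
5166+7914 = 13080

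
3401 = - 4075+7476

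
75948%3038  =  3036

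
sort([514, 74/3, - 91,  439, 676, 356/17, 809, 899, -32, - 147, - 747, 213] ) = [  -  747, - 147,- 91, - 32,356/17,74/3, 213, 439 , 514, 676, 809,899]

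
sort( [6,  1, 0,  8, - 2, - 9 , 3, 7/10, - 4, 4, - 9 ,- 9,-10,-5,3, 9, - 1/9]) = [ - 10, -9, - 9, - 9 ,-5, - 4, - 2, - 1/9,  0,7/10,1, 3, 3,4, 6,8,9]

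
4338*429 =1861002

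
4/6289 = 4/6289 = 0.00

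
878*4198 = 3685844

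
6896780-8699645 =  - 1802865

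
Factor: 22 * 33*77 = 2^1*3^1*  7^1 * 11^3 = 55902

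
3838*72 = 276336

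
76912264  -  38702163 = 38210101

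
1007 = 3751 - 2744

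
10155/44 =230 + 35/44   =  230.80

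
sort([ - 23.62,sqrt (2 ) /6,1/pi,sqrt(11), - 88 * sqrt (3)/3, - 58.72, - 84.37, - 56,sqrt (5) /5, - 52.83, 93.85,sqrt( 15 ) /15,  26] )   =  [ - 84.37, - 58.72, - 56, - 52.83, - 88*sqrt(3 ) /3, - 23.62, sqrt( 2)/6,sqrt(15)/15,1/pi,sqrt( 5 )/5,sqrt( 11),  26, 93.85]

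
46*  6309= 290214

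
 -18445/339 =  - 55 + 200/339  =  - 54.41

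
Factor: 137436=2^2*3^1*13^1*881^1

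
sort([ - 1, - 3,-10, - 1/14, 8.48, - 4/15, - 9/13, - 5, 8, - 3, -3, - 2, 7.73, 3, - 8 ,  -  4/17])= [ - 10 , - 8, - 5, - 3, - 3 ,- 3, - 2, - 1, - 9/13,-4/15, - 4/17, - 1/14,3, 7.73, 8, 8.48]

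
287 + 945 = 1232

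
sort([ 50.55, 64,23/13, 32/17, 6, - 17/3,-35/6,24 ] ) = [-35/6,-17/3, 23/13, 32/17,6, 24, 50.55, 64 ] 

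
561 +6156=6717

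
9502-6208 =3294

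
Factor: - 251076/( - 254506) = 2^1* 3^1*7^ ( - 1 ) * 53^(- 1 )*61^1 = 366/371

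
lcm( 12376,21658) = 86632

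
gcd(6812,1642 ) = 2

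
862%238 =148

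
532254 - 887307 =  - 355053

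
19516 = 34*574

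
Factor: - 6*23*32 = -4416= -  2^6  *  3^1*23^1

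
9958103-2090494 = 7867609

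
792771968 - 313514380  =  479257588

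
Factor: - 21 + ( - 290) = - 311 = - 311^1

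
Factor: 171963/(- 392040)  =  - 2^( - 3)*5^( - 1 )*11^(  -  1 )* 193^1 = - 193/440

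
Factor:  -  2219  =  -7^1*317^1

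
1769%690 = 389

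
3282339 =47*69837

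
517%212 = 93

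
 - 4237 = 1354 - 5591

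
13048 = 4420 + 8628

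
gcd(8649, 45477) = 279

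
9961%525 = 511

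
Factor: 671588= 2^2*379^1*  443^1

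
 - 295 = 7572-7867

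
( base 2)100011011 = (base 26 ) AN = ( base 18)FD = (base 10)283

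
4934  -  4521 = 413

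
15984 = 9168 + 6816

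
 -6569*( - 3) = 19707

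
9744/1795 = 5 + 769/1795 = 5.43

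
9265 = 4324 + 4941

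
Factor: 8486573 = 131^1*64783^1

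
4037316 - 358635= 3678681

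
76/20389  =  76/20389 = 0.00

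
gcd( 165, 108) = 3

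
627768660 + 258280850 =886049510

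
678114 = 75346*9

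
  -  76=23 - 99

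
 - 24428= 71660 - 96088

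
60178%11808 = 1138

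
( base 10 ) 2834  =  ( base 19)7g3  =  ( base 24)4M2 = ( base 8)5422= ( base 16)b12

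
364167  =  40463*9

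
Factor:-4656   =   - 2^4*3^1*97^1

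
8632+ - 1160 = 7472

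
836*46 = 38456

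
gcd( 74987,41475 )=1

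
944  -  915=29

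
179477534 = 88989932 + 90487602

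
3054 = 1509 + 1545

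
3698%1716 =266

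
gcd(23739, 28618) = 41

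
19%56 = 19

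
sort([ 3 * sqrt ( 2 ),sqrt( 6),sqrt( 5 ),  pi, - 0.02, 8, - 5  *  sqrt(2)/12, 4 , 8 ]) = [ - 5*sqrt( 2 )/12,- 0.02,sqrt(5 ), sqrt(6 ) , pi, 4,3*sqrt ( 2 ), 8,8]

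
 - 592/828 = - 1 + 59/207 = - 0.71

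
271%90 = 1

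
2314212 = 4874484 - 2560272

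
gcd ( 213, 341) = 1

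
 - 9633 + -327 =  - 9960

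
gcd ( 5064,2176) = 8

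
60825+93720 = 154545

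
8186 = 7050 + 1136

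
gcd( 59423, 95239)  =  1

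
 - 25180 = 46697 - 71877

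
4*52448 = 209792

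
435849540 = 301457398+134392142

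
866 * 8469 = 7334154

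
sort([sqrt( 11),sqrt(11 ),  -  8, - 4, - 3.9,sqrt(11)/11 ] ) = [ - 8, - 4, - 3.9 , sqrt(11) /11,sqrt ( 11 ),sqrt( 11 ) ] 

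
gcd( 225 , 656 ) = 1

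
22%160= 22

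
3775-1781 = 1994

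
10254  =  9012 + 1242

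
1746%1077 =669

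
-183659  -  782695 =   -  966354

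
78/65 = 1 + 1/5 = 1.20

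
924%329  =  266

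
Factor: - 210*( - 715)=150150 = 2^1 * 3^1 *5^2 * 7^1 * 11^1 * 13^1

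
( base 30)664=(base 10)5584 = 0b1010111010000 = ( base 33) 547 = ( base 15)19c4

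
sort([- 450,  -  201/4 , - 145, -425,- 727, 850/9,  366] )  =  [ - 727,-450, - 425, - 145,- 201/4, 850/9,366]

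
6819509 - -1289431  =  8108940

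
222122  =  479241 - 257119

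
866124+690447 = 1556571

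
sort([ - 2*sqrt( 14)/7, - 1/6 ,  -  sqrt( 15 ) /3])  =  [  -  sqrt( 15)/3, - 2*sqrt( 14)/7 ,-1/6] 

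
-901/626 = -901/626 = - 1.44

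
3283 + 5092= 8375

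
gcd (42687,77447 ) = 1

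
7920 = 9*880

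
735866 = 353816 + 382050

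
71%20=11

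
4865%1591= 92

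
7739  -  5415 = 2324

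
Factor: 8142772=2^2*11^1*185063^1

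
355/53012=355/53012=0.01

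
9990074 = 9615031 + 375043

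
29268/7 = 4181+1/7 = 4181.14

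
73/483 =73/483=0.15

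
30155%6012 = 95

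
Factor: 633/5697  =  3^( - 2) = 1/9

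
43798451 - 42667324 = 1131127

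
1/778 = 1/778 = 0.00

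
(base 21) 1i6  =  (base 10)825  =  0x339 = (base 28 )11D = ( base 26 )15j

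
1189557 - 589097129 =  - 587907572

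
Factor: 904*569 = 514376= 2^3*113^1*569^1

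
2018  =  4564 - 2546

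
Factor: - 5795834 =  -  2^1*11^1 * 463^1 * 569^1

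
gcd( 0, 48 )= 48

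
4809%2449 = 2360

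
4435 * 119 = 527765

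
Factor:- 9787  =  -9787^1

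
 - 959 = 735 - 1694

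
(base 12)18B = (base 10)251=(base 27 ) 98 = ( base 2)11111011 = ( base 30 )8B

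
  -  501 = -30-471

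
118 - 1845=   -1727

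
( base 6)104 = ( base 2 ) 101000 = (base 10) 40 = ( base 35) 15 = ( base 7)55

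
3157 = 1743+1414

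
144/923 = 144/923 = 0.16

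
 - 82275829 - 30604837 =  - 112880666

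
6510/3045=62/29 = 2.14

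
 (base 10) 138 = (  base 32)4a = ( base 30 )4I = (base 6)350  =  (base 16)8a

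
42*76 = 3192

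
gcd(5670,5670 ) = 5670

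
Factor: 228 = 2^2*3^1 * 19^1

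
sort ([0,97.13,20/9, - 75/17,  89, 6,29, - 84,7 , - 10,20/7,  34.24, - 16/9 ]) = [ -84 , - 10,-75/17, - 16/9,0, 20/9, 20/7,6, 7,29,34.24, 89,97.13 ] 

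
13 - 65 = - 52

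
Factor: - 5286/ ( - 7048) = 3/4   =  2^ ( - 2)*3^1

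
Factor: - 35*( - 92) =3220 = 2^2*5^1 * 7^1*23^1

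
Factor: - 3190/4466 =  - 5^1*7^(-1) = - 5/7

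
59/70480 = 59/70480 =0.00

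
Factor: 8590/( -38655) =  - 2/9 = - 2^1 * 3^( - 2)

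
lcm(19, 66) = 1254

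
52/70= 26/35=0.74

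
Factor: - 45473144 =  - 2^3  *1307^1*4349^1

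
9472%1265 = 617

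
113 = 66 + 47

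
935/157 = 5 + 150/157=5.96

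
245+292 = 537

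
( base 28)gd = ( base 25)ib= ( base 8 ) 715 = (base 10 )461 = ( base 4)13031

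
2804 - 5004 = -2200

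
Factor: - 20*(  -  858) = 17160 = 2^3 * 3^1*5^1*11^1*13^1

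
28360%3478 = 536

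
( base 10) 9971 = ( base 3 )111200022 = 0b10011011110011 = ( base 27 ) di8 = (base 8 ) 23363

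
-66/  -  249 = 22/83  =  0.27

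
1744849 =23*75863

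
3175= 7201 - 4026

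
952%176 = 72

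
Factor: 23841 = 3^3*883^1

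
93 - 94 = - 1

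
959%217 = 91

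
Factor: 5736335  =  5^1 * 11^1*104297^1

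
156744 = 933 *168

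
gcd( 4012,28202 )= 118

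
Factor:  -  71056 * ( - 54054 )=2^5*3^3 * 7^1*11^1*13^1*4441^1 =3840861024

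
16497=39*423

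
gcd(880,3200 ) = 80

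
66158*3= 198474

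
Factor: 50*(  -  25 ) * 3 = -2^1*3^1 *5^4 = -  3750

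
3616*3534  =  12778944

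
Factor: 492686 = 2^1*246343^1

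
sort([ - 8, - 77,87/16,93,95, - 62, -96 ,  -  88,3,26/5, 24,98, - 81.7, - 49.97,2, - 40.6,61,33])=[ - 96, - 88, - 81.7, - 77, - 62, - 49.97, - 40.6, - 8 , 2,3,26/5,87/16,24  ,  33,61,93,95 , 98 ] 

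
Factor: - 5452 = - 2^2*29^1 * 47^1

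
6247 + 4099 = 10346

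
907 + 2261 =3168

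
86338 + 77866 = 164204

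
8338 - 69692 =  - 61354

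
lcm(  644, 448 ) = 10304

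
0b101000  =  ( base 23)1h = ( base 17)26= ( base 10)40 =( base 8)50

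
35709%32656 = 3053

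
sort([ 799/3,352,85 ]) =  [ 85 , 799/3, 352] 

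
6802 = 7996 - 1194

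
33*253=8349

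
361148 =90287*4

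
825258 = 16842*49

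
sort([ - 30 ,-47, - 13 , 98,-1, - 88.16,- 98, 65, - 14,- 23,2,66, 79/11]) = [ - 98, - 88.16, - 47, - 30, - 23, - 14, - 13, - 1, 2 , 79/11,65,66,98 ]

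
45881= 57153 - 11272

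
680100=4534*150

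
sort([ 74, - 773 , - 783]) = [ - 783, - 773,  74 ] 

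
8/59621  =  8/59621= 0.00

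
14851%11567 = 3284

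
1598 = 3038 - 1440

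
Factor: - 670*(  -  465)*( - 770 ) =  - 2^2*3^1*5^3*7^1*11^1 * 31^1*67^1 = - 239893500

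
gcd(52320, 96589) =1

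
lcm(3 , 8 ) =24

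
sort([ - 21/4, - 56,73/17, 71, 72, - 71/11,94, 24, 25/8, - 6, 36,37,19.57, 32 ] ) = [ - 56, - 71/11, -6,-21/4, 25/8, 73/17, 19.57, 24, 32, 36,37,71, 72,94] 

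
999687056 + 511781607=1511468663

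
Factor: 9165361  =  1559^1 * 5879^1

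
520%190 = 140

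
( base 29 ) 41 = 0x75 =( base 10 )117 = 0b1110101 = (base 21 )5C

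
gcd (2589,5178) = 2589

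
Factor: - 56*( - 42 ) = 2^4*3^1 * 7^2 =2352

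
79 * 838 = 66202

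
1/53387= 1/53387=0.00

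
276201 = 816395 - 540194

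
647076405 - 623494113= 23582292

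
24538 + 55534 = 80072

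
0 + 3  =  3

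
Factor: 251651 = 17^1*113^1*131^1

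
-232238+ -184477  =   - 416715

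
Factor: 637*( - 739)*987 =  - 3^1*7^3*13^1 * 47^1 * 739^1 = - 464623341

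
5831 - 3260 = 2571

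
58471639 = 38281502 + 20190137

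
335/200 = 1  +  27/40 = 1.68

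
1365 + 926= 2291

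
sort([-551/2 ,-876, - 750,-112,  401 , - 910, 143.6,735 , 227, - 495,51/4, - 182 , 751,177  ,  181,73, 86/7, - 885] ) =[-910,-885,  -  876 , - 750,-495,- 551/2, - 182,-112, 86/7,51/4, 73,143.6, 177  ,  181,227,401, 735,  751]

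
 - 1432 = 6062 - 7494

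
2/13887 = 2/13887 = 0.00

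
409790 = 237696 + 172094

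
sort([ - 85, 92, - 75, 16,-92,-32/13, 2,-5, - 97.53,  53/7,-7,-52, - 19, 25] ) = [-97.53, - 92, - 85 ,-75, - 52, - 19, -7,  -  5,-32/13,2,53/7, 16, 25, 92 ] 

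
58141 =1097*53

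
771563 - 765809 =5754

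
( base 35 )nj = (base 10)824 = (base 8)1470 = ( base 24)1A8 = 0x338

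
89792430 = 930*96551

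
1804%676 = 452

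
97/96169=97/96169 = 0.00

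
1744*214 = 373216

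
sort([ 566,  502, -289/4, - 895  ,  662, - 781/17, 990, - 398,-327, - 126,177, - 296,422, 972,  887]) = [- 895, - 398, - 327,- 296,  -  126, - 289/4, -781/17,177,422,502,  566, 662,887, 972,990]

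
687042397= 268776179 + 418266218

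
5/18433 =5/18433 = 0.00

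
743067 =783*949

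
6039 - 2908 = 3131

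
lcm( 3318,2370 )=16590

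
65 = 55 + 10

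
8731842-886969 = 7844873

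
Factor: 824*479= 2^3 * 103^1*479^1 = 394696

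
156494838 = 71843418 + 84651420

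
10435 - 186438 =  -176003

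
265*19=5035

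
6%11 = 6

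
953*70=66710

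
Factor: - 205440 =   -  2^7*3^1  *5^1*107^1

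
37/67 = 37/67 = 0.55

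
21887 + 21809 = 43696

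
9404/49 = 191 + 45/49=191.92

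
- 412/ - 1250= 206/625  =  0.33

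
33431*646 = 21596426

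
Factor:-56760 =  - 2^3*3^1*5^1*11^1*43^1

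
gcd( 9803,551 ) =1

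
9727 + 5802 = 15529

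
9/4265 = 9/4265 = 0.00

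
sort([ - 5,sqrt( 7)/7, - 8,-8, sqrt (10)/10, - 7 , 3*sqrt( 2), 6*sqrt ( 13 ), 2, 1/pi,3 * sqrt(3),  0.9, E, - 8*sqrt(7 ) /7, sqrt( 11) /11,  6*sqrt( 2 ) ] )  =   [ - 8, - 8, - 7 , - 5,  -  8*sqrt(7 )/7,sqrt( 11 )/11,sqrt( 10)/10, 1/pi , sqrt( 7 ) /7,0.9,2, E , 3 *sqrt ( 2 ), 3*sqrt(3 ) , 6*sqrt( 2), 6*sqrt ( 13) ]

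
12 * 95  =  1140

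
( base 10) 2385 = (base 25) 3ka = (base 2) 100101010001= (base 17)845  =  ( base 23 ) 4BG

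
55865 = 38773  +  17092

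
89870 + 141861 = 231731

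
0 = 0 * 499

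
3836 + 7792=11628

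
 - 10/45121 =-1  +  45111/45121=- 0.00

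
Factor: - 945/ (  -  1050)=9/10 = 2^( - 1)*  3^2*5^(-1 ) 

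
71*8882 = 630622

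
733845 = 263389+470456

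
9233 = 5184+4049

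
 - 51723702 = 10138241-61861943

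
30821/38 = 811 + 3/38 = 811.08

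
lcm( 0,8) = 0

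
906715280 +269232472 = 1175947752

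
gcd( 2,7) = 1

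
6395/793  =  8 + 51/793 = 8.06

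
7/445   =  7/445 = 0.02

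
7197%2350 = 147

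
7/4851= 1/693 = 0.00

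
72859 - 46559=26300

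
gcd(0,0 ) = 0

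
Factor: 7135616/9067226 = 3567808/4533613 = 2^6 * 7^( - 1) * 107^1 * 521^1 * 647659^( - 1)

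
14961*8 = 119688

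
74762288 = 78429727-3667439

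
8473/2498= 3 + 979/2498 = 3.39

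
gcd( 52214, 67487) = 1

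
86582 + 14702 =101284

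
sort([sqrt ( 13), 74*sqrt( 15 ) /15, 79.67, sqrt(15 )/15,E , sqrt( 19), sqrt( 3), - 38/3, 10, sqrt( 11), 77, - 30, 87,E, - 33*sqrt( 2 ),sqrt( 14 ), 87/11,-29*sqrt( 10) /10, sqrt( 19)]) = [ -33*sqrt ( 2 ), - 30, - 38/3, - 29*sqrt ( 10)/10,sqrt(15 )/15, sqrt( 3 ), E,E, sqrt( 11 ),sqrt( 13), sqrt ( 14),sqrt( 19 ),sqrt ( 19 ) , 87/11, 10,74*sqrt( 15 )/15, 77,79.67,87]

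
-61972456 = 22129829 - 84102285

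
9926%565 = 321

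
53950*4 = 215800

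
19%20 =19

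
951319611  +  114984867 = 1066304478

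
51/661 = 51/661 = 0.08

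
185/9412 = 185/9412 = 0.02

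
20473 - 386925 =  - 366452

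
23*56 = 1288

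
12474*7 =87318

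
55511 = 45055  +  10456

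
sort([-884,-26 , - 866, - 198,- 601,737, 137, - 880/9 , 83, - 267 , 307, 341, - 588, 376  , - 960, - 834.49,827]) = [ - 960,-884 , - 866,-834.49,- 601,-588 , - 267,  -  198, -880/9, - 26, 83, 137, 307, 341, 376, 737, 827 ]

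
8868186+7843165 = 16711351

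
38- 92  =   -54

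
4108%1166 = 610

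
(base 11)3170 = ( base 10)4191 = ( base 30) 4JL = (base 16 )105F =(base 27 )5k6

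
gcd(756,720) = 36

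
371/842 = 371/842 = 0.44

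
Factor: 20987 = 31^1*677^1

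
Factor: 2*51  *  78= 2^2*3^2 *13^1*17^1 = 7956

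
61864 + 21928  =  83792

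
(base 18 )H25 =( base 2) 1010110101101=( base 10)5549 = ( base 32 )5dd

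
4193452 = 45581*92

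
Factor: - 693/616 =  - 9/8 = - 2^( - 3 )*3^2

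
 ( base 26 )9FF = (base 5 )201424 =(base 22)d8l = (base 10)6489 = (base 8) 14531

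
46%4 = 2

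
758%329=100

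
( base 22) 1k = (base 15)2C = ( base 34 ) 18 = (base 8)52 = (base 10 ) 42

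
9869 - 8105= 1764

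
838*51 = 42738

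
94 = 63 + 31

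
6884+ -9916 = -3032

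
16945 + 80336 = 97281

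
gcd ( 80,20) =20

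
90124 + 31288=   121412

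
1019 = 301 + 718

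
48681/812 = 59+773/812 = 59.95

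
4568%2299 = 2269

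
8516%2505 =1001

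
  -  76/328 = - 19/82 = - 0.23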